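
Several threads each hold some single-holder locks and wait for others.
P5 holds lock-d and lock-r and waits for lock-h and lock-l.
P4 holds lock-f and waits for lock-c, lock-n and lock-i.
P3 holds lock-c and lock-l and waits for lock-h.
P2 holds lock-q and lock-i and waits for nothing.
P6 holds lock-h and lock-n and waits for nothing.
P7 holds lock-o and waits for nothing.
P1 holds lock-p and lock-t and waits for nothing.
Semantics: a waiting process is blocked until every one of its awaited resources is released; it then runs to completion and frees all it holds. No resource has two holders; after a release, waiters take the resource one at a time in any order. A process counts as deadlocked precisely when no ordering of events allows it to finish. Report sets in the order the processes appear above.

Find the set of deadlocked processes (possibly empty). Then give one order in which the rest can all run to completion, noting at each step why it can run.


No process is deadlocked.
Key observation: there is no circular wait here — follow any chain and it reaches a process that is free to run now.
One completion order for the rest: P6, P3, P5, P1, P2, P4, P7.
Verifying each step:
  P6 waits on nothing -> runs at once and releases lock-h and lock-n
  P3: everything it awaited (lock-h) is free; runs, freeing lock-c and lock-l
  P5: everything it awaited (lock-h and lock-l) is free; runs, freeing lock-d and lock-r
  P1 waits on nothing -> runs at once and releases lock-p and lock-t
  P2 waits on nothing -> runs at once and releases lock-q and lock-i
  P4: everything it awaited (lock-c, lock-n and lock-i) is free; runs, freeing lock-f
  P7 waits on nothing -> runs at once and releases lock-o


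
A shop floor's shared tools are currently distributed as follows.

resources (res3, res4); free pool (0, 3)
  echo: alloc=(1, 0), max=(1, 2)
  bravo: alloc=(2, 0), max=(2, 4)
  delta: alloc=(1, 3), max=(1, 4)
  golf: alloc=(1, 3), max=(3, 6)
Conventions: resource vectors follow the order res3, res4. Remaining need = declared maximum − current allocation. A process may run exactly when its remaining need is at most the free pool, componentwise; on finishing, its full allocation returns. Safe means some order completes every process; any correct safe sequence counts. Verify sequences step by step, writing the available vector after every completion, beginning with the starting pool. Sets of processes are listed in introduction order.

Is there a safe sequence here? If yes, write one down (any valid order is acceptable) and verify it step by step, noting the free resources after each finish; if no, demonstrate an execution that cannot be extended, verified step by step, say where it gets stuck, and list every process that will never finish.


The state is SAFE; one workable sequence: echo, delta, bravo, golf.
Key observation: nothing binds to the last unit here — the tightest requested-resource margin is 1, first seen at echo ((0, 2) against (0, 3)).
Check, step by step:
  pool = (0, 3)
  echo needs (0, 2) <= (0, 3) -> finishes; pool += (1, 0) = (1, 3)
  delta needs (0, 1) <= (1, 3) -> finishes; pool += (1, 3) = (2, 6)
  bravo needs (0, 4) <= (2, 6) -> finishes; pool += (2, 0) = (4, 6)
  golf needs (2, 3) <= (4, 6) -> finishes; pool += (1, 3) = (5, 9)


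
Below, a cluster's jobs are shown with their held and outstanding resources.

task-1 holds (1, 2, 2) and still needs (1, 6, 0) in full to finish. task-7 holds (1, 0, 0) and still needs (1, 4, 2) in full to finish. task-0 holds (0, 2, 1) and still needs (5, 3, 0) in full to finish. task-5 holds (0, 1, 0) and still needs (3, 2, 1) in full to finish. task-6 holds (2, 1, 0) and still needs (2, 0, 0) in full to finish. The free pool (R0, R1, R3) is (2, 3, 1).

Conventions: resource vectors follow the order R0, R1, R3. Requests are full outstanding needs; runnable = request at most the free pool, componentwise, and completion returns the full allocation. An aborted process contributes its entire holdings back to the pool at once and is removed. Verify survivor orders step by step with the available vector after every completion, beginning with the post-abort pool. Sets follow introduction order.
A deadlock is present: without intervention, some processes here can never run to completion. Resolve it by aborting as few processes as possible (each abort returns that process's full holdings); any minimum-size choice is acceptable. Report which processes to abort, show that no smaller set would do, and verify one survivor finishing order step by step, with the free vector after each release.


Minimum abort set: task-1.
Key observation: task-0 had no path to completion before; after the abort of task-1 ((1, 2, 2) returned), step 2 is where it fits.
No smaller set exists: with zero aborts the deadlock remains.
The survivors complete as task-6, task-0, task-7, task-5. Step-by-step check (starting from the post-abort pool):
  pool = (3, 5, 3)
  run task-6 (needs (2, 0, 0), free (3, 5, 3)); after release of (2, 1, 0) the pool is (5, 6, 3)
  run task-0 (needs (5, 3, 0), free (5, 6, 3)); after release of (0, 2, 1) the pool is (5, 8, 4)
  run task-7 (needs (1, 4, 2), free (5, 8, 4)); after release of (1, 0, 0) the pool is (6, 8, 4)
  run task-5 (needs (3, 2, 1), free (6, 8, 4)); after release of (0, 1, 0) the pool is (6, 9, 4)


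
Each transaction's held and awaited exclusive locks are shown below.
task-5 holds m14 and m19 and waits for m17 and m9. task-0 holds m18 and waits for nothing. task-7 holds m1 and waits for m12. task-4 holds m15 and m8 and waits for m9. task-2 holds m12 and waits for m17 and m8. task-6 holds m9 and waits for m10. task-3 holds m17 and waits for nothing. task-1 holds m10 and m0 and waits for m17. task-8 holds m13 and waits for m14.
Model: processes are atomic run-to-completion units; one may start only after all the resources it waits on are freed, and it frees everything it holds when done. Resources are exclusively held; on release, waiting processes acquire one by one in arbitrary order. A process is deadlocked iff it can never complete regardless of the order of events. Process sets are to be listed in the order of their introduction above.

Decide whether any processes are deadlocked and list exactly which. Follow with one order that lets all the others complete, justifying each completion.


Nothing here is deadlocked.
Key observation: there is no circular wait here — follow any chain and it reaches a process that is free to run now.
The rest can finish in the order task-0, task-3, task-1, task-6, task-4, task-2, task-5, task-7, task-8.
Check, step by step:
  run task-0 (it waits on nothing); releases m18
  run task-3 (it waits on nothing); releases m17
  task-1: everything it awaited (m17) is free; runs, freeing m10 and m0
  task-6: everything it awaited (m10) is free; runs, freeing m9
  task-4: everything it awaited (m9) is free; runs, freeing m15 and m8
  task-2: everything it awaited (m17 and m8) is free; runs, freeing m12
  task-5: everything it awaited (m17 and m9) is free; runs, freeing m14 and m19
  task-7: everything it awaited (m12) is free; runs, freeing m1
  task-8: everything it awaited (m14) is free; runs, freeing m13


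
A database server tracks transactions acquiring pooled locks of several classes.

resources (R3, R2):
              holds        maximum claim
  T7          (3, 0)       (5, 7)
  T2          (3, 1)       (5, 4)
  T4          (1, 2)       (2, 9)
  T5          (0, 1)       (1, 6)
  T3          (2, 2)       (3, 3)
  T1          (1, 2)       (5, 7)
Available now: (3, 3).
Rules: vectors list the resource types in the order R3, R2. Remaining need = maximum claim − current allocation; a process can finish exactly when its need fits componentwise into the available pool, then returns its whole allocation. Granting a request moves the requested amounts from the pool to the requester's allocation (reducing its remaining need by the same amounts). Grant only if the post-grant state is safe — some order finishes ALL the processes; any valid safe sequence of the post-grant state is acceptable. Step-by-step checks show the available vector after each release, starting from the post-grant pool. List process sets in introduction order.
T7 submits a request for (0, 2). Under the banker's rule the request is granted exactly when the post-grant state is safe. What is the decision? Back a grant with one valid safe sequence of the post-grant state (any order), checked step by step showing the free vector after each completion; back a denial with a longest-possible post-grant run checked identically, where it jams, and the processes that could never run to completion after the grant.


DENY — the pretend-granted state is unsafe.
Key observation: R2 is the bottleneck — with T3, T2 done the pool holds (8, 4), short of every remaining need.
On the post-grant state, T3, T2 is a maximal run — nothing extends it. Check, step by step:
  pool = (3, 1)
  T3: need (1, 1) fits (3, 1); releases (2, 2), pool now (5, 3)
  T2: need (2, 3) fits (5, 3); releases (3, 1), pool now (8, 4)
  blocked: T7 wants (2, 5), pool (8, 4) — not enough R2
  blocked: T4 wants (1, 7), pool (8, 4) — not enough R2
  blocked: T5 wants (1, 5), pool (8, 4) — not enough R2
  blocked: T1 wants (4, 5), pool (8, 4) — not enough R2
Post-grant, the permanently blocked set is T7, T4, T5 and T1.


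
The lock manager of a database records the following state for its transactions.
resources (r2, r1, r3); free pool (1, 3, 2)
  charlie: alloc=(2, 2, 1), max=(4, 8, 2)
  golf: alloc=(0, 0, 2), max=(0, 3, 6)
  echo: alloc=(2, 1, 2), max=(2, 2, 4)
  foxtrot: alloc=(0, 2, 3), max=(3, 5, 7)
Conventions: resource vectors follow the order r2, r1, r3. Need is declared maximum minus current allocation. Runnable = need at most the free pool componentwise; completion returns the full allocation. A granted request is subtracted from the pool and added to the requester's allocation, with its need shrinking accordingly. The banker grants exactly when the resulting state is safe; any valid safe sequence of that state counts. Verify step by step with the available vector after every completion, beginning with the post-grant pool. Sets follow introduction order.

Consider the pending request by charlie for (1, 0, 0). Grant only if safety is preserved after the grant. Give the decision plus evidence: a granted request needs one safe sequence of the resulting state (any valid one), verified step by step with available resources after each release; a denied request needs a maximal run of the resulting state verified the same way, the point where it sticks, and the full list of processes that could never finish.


DENY. Granting would leave the state unsafe.
Key observation: after echo, golf the pool peaks at (2, 4, 6), and each blocked process is short somewhere: charlie on r1; foxtrot on r2.
After a pretend grant, a maximal execution: echo, golf — then nothing else fits. Step-by-step check:
  pool = (0, 3, 2)
  run echo (needs (0, 1, 2), free (0, 3, 2)); after release of (2, 1, 2) the pool is (2, 4, 4)
  run golf (needs (0, 3, 4), free (2, 4, 4)); after release of (0, 0, 2) the pool is (2, 4, 6)
  blocked: charlie wants (1, 6, 1), pool (2, 4, 6) — not enough r1
  blocked: foxtrot wants (3, 3, 4), pool (2, 4, 6) — not enough r2
Post-grant, the permanently blocked set is charlie and foxtrot.


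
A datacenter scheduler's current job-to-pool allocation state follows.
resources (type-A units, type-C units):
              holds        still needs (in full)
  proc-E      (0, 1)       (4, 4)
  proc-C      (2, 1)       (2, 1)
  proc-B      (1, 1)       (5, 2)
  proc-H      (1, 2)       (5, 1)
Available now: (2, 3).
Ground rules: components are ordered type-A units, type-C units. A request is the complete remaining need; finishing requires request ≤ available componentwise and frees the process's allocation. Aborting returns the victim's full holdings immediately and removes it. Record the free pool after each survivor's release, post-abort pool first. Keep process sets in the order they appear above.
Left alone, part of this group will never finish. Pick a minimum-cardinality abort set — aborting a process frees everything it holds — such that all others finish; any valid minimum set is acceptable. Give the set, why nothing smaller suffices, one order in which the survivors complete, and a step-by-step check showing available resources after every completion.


Abort proc-H.
Key observation: the returned (1, 2) from proc-H is what brings proc-B — unrunnable before, under any order — into play at step 3.
No smaller set exists: with zero aborts the deadlock remains.
The survivors complete as proc-C, proc-E, proc-B. Step-by-step check (starting from the post-abort pool):
  pool = (3, 5)
  proc-C: need (2, 1) fits (3, 5); releases (2, 1), pool now (5, 6)
  proc-E: need (4, 4) fits (5, 6); releases (0, 1), pool now (5, 7)
  proc-B: need (5, 2) fits (5, 7); releases (1, 1), pool now (6, 8)


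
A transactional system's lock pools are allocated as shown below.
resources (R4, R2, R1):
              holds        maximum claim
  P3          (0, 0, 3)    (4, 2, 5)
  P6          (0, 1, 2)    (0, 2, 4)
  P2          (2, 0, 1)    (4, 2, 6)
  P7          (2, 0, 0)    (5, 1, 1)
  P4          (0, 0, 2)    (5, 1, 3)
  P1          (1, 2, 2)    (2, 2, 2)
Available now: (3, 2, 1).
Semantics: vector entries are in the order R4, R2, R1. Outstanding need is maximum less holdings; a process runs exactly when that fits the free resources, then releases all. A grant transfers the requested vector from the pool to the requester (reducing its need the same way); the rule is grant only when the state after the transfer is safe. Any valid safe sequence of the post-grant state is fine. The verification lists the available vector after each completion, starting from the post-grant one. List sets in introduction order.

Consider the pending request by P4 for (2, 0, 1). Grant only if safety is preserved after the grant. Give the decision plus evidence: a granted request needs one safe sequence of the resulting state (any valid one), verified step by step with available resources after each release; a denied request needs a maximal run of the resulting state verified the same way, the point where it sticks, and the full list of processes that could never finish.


DENY. Granting would leave the state unsafe.
Key observation: after P1, P6 the pool peaks at (2, 5, 4), and each blocked process is short somewhere: P3 on R4; P2 on R1; P7 on R4; P4 on R4.
Pretend the grant happened; the run P1, P6 goes as far as possible. Verifying each step:
  pool = (1, 2, 0)
  P1 needs (1, 0, 0) <= (1, 2, 0) -> finishes; pool += (1, 2, 2) = (2, 4, 2)
  P6 needs (0, 1, 2) <= (2, 4, 2) -> finishes; pool += (0, 1, 2) = (2, 5, 4)
  P3 still needs (4, 2, 2) but only (2, 5, 4) is free — short on R4
  P2 still needs (2, 2, 5) but only (2, 5, 4) is free — short on R1
  P7 still needs (3, 1, 1) but only (2, 5, 4) is free — short on R4
  P4 still needs (3, 1, 0) but only (2, 5, 4) is free — short on R4
Post-grant, the permanently blocked set is P3, P2, P7 and P4.


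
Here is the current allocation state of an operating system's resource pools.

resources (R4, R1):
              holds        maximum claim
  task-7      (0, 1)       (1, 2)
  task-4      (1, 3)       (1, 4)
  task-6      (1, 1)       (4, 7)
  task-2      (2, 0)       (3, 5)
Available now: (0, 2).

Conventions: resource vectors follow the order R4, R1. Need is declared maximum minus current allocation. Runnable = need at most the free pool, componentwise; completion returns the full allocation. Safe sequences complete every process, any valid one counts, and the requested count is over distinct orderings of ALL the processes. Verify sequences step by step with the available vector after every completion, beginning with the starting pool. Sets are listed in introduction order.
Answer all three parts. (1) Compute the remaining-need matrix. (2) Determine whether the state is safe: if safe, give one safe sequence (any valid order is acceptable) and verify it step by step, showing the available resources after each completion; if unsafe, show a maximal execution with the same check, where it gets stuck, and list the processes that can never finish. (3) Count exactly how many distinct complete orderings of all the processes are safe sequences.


(1) Need matrix, components ordered R4, R1:
  task-7: (1, 1)
  task-4: (0, 1)
  task-6: (3, 6)
  task-2: (1, 5)
(2) SAFE — a valid safe sequence is task-4, task-7, task-2, task-6.
Key observation: the order's first zero-slack moment is task-7 ((1, 1) needed, (1, 5) free — a requested resource with nothing to spare).
Verifying each step:
  pool = (0, 2)
  task-4 needs (0, 1) <= (0, 2) -> finishes; pool += (1, 3) = (1, 5)
  task-7 needs (1, 1) <= (1, 5) -> finishes; pool += (0, 1) = (1, 6)
  task-2 needs (1, 5) <= (1, 6) -> finishes; pool += (2, 0) = (3, 6)
  task-6 needs (3, 6) <= (3, 6) -> finishes; pool += (1, 1) = (4, 7)
(3) The exact count: 2 of the possible complete orderings are safe sequences.


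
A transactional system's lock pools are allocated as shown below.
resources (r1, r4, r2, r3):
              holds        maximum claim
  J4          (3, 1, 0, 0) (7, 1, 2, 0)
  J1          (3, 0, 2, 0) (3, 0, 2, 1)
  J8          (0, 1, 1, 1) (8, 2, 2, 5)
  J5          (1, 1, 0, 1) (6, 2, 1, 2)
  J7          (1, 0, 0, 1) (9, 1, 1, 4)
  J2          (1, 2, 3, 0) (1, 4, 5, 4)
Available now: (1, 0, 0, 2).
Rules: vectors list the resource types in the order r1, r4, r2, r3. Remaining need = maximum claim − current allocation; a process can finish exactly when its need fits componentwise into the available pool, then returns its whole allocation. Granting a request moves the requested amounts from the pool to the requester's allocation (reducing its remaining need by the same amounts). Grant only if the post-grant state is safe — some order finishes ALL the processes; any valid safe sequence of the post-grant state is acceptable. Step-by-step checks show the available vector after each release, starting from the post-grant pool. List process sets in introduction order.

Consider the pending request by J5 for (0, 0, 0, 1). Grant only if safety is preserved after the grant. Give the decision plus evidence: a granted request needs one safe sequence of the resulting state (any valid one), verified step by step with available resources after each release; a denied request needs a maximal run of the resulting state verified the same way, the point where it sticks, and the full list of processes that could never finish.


GRANT. The post-grant state is safe; one safe sequence: J1, J4, J5, J7, J2, J8.
Key observation: even at the reduced pool (1, 0, 0, 1), J1 fits immediately, so safety survives the grant.
Check on the post-grant state, step by step:
  pool = (1, 0, 0, 1)
  J1: need (0, 0, 0, 1) fits (1, 0, 0, 1); releases (3, 0, 2, 0), pool now (4, 0, 2, 1)
  J4: need (4, 0, 2, 0) fits (4, 0, 2, 1); releases (3, 1, 0, 0), pool now (7, 1, 2, 1)
  J5: need (5, 1, 1, 0) fits (7, 1, 2, 1); releases (1, 1, 0, 2), pool now (8, 2, 2, 3)
  J7: need (8, 1, 1, 3) fits (8, 2, 2, 3); releases (1, 0, 0, 1), pool now (9, 2, 2, 4)
  J2: need (0, 2, 2, 4) fits (9, 2, 2, 4); releases (1, 2, 3, 0), pool now (10, 4, 5, 4)
  J8: need (8, 1, 1, 4) fits (10, 4, 5, 4); releases (0, 1, 1, 1), pool now (10, 5, 6, 5)


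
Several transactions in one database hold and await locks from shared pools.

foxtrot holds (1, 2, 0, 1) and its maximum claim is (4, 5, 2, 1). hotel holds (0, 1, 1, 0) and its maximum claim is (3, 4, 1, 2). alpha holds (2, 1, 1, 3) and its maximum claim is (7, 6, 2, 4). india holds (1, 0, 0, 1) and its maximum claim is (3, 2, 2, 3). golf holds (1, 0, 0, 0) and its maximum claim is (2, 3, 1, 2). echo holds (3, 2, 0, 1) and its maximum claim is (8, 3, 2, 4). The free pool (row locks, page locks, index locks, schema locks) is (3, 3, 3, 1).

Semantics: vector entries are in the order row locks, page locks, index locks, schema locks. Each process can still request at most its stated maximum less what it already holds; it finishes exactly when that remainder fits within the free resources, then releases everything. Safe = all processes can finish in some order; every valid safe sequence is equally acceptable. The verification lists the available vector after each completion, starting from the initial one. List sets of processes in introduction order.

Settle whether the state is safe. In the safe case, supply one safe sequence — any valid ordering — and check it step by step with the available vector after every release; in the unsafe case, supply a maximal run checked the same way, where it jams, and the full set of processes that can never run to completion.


SAFE, for example via the order foxtrot, india, hotel, alpha, echo, golf.
Key observation: foxtrot is the earliest step where a requested resource binds exactly: need (3, 3, 2, 0), pool (3, 3, 3, 1) at its turn.
Verifying each step:
  pool = (3, 3, 3, 1)
  foxtrot needs (3, 3, 2, 0) <= (3, 3, 3, 1) -> finishes; pool += (1, 2, 0, 1) = (4, 5, 3, 2)
  india needs (2, 2, 2, 2) <= (4, 5, 3, 2) -> finishes; pool += (1, 0, 0, 1) = (5, 5, 3, 3)
  hotel needs (3, 3, 0, 2) <= (5, 5, 3, 3) -> finishes; pool += (0, 1, 1, 0) = (5, 6, 4, 3)
  alpha needs (5, 5, 1, 1) <= (5, 6, 4, 3) -> finishes; pool += (2, 1, 1, 3) = (7, 7, 5, 6)
  echo needs (5, 1, 2, 3) <= (7, 7, 5, 6) -> finishes; pool += (3, 2, 0, 1) = (10, 9, 5, 7)
  golf needs (1, 3, 1, 2) <= (10, 9, 5, 7) -> finishes; pool += (1, 0, 0, 0) = (11, 9, 5, 7)


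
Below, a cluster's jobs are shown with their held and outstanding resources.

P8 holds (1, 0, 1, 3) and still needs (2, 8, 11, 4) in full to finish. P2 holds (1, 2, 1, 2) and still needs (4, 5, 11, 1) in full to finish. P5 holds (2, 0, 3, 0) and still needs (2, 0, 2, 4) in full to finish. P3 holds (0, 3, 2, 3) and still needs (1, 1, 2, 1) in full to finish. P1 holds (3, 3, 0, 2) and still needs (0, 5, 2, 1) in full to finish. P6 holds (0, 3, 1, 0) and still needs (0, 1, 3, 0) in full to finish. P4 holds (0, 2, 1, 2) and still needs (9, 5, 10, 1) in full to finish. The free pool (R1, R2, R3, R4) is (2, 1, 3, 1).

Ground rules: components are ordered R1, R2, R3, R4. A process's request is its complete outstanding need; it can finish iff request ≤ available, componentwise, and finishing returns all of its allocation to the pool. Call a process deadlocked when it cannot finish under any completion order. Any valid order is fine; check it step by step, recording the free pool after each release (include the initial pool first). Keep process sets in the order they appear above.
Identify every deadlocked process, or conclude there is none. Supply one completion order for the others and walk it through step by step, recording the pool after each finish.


The deadlocked set is P8, P2 and P4.
Key observation: after P3, P6, P1, P5 complete, (7, 10, 9, 6) is the best the pool ever gets, yet each leftover process wants more R3.
The rest can finish in the order P3, P6, P1, P5. Walking it through:
  pool = (2, 1, 3, 1)
  P3 needs (1, 1, 2, 1) <= (2, 1, 3, 1) -> finishes; pool += (0, 3, 2, 3) = (2, 4, 5, 4)
  P6 needs (0, 1, 3, 0) <= (2, 4, 5, 4) -> finishes; pool += (0, 3, 1, 0) = (2, 7, 6, 4)
  P1 needs (0, 5, 2, 1) <= (2, 7, 6, 4) -> finishes; pool += (3, 3, 0, 2) = (5, 10, 6, 6)
  P5 needs (2, 0, 2, 4) <= (5, 10, 6, 6) -> finishes; pool += (2, 0, 3, 0) = (7, 10, 9, 6)
None of the blocked processes ever fits:
  P8 still needs (2, 8, 11, 4) but only (7, 10, 9, 6) is free — short on R3
  P2 still needs (4, 5, 11, 1) but only (7, 10, 9, 6) is free — short on R3
  P4 still needs (9, 5, 10, 1) but only (7, 10, 9, 6) is free — short on R1 and R3


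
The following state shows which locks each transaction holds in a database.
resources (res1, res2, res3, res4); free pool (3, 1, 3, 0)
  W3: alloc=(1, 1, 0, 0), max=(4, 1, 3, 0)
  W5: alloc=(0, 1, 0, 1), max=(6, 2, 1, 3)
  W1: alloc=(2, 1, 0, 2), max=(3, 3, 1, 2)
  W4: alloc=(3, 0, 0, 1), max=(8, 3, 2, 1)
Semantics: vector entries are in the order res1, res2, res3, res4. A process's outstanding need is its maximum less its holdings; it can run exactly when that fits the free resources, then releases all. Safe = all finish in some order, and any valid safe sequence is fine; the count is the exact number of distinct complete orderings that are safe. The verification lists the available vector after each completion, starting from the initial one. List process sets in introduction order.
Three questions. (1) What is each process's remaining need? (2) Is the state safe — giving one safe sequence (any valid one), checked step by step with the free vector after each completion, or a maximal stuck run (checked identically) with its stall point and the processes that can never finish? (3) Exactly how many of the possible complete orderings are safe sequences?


(1) Need matrix, components ordered res1, res2, res3, res4:
  W3: (3, 0, 3, 0)
  W5: (6, 1, 1, 2)
  W1: (1, 2, 1, 0)
  W4: (5, 3, 2, 0)
(2) SAFE — a valid safe sequence is W3, W1, W5, W4.
Key observation: W3 marks the first exact bind of the order: its need (3, 0, 3, 0) fits the free (3, 1, 3, 0) with zero slack on a requested resource.
Step-by-step check:
  pool = (3, 1, 3, 0)
  run W3 (needs (3, 0, 3, 0), free (3, 1, 3, 0)); after release of (1, 1, 0, 0) the pool is (4, 2, 3, 0)
  run W1 (needs (1, 2, 1, 0), free (4, 2, 3, 0)); after release of (2, 1, 0, 2) the pool is (6, 3, 3, 2)
  run W5 (needs (6, 1, 1, 2), free (6, 3, 3, 2)); after release of (0, 1, 0, 1) the pool is (6, 4, 3, 3)
  run W4 (needs (5, 3, 2, 0), free (6, 4, 3, 3)); after release of (3, 0, 0, 1) the pool is (9, 4, 3, 4)
(3) Exactly 2 of the possible complete orderings are safe sequences.


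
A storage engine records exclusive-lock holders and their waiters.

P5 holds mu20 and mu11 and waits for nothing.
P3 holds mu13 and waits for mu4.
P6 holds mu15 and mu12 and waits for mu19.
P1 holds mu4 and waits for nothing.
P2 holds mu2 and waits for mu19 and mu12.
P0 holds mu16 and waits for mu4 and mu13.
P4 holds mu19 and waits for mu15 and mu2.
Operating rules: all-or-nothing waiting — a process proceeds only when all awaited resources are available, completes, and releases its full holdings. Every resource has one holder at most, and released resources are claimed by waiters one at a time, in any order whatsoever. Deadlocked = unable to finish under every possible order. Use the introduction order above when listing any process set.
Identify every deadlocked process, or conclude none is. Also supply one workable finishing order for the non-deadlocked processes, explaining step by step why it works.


Deadlocked set: P6, P2 and P4.
Key observation: the wait chain closes on itself along P6 -> P4 -> P6; P2 is caught in further circular waits.
One completion order for the rest: P1, P5, P3, P0.
Walking it through:
  P1 waits on nothing -> runs at once and releases mu4
  P5 waits on nothing -> runs at once and releases mu20 and mu11
  P3: everything it awaited (mu4) is free; runs, freeing mu13
  P0: everything it awaited (mu4 and mu13) is free; runs, freeing mu16


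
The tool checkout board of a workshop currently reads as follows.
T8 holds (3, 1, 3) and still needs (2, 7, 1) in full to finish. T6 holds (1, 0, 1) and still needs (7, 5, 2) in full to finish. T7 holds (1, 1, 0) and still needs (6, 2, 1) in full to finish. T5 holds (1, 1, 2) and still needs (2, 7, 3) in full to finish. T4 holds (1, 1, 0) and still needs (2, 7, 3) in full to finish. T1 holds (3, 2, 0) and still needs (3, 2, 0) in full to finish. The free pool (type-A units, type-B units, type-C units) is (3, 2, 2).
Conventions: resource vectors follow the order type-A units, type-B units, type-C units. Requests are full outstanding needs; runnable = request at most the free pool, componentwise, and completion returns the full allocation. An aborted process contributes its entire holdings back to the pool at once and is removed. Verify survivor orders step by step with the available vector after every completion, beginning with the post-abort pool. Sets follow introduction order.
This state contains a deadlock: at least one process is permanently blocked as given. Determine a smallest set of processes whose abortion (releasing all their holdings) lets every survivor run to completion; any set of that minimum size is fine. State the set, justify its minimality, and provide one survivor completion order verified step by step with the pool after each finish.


Abort T8 and T4.
Key observation: T5 could never have finished before the abort; with (4, 2, 3) returned by T8 and T4, it fits at step 3.
Minimality, checking each single-abort alternative: T8 alone leaves T5 blocked (short on type-B units); T6 alone leaves T8 blocked (short on type-B units); T7 alone leaves T8 blocked (short on type-B units); T5 alone leaves T8 blocked (short on type-B units); T4 alone leaves T8 blocked (short on type-B units); T1 alone leaves T8 blocked (short on type-B units).
The survivors complete as T1, T7, T5, T6. Check, step by step (starting from the post-abort pool):
  pool = (7, 4, 5)
  run T1 (needs (3, 2, 0), free (7, 4, 5)); after release of (3, 2, 0) the pool is (10, 6, 5)
  run T7 (needs (6, 2, 1), free (10, 6, 5)); after release of (1, 1, 0) the pool is (11, 7, 5)
  run T5 (needs (2, 7, 3), free (11, 7, 5)); after release of (1, 1, 2) the pool is (12, 8, 7)
  run T6 (needs (7, 5, 2), free (12, 8, 7)); after release of (1, 0, 1) the pool is (13, 8, 8)


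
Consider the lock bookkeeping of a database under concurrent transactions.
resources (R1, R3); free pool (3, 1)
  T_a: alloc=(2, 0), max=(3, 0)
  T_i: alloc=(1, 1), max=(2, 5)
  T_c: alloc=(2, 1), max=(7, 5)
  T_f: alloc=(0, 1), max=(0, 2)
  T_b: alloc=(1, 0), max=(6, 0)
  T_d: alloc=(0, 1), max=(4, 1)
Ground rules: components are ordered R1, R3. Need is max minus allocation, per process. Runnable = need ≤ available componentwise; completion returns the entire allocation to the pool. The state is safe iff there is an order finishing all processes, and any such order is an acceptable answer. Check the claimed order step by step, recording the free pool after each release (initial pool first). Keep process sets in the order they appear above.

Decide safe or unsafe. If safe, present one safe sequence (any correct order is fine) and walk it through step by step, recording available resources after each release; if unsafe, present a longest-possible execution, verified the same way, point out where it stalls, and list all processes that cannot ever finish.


The state is UNSAFE.
Key observation: once T_a, T_b, T_d, T_f finish, the pool peaks at (6, 3) — and every remaining process still needs more R3 than that.
The run T_a, T_b, T_d, T_f cannot be extended any further. Verifying each step:
  pool = (3, 1)
  T_a needs (1, 0) <= (3, 1) -> finishes; pool += (2, 0) = (5, 1)
  T_b needs (5, 0) <= (5, 1) -> finishes; pool += (1, 0) = (6, 1)
  T_d needs (4, 0) <= (6, 1) -> finishes; pool += (0, 1) = (6, 2)
  T_f needs (0, 1) <= (6, 2) -> finishes; pool += (0, 1) = (6, 3)
  T_i cannot run: need (1, 4) vs free (6, 3) (insufficient R3)
  T_c cannot run: need (5, 4) vs free (6, 3) (insufficient R3)
Never able to finish: T_i and T_c.


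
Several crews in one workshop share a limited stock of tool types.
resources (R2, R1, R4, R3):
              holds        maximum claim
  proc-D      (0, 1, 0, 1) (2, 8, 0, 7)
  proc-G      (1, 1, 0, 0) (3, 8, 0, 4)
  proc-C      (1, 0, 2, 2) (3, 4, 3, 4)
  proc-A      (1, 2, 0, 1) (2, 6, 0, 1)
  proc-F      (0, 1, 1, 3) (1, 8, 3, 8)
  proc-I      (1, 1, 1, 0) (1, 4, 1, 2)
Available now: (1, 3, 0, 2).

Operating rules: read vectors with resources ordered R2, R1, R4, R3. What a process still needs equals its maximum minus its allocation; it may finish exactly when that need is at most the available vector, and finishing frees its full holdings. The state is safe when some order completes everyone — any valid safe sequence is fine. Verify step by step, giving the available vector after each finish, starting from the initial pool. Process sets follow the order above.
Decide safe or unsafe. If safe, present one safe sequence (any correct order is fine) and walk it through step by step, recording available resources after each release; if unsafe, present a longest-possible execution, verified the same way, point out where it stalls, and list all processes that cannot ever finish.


UNSAFE — no complete ordering exists.
Key observation: R1 is the bottleneck — with proc-I, proc-A, proc-C done the pool holds (4, 6, 3, 5), short of every remaining need.
The run proc-I, proc-A, proc-C cannot be extended any further. Check, step by step:
  pool = (1, 3, 0, 2)
  proc-I needs (0, 3, 0, 2) <= (1, 3, 0, 2) -> finishes; pool += (1, 1, 1, 0) = (2, 4, 1, 2)
  proc-A needs (1, 4, 0, 0) <= (2, 4, 1, 2) -> finishes; pool += (1, 2, 0, 1) = (3, 6, 1, 3)
  proc-C needs (2, 4, 1, 2) <= (3, 6, 1, 3) -> finishes; pool += (1, 0, 2, 2) = (4, 6, 3, 5)
  proc-D still needs (2, 7, 0, 6) but only (4, 6, 3, 5) is free — short on R1 and R3
  proc-G still needs (2, 7, 0, 4) but only (4, 6, 3, 5) is free — short on R1
  proc-F still needs (1, 7, 2, 5) but only (4, 6, 3, 5) is free — short on R1
Permanently blocked: proc-D, proc-G and proc-F.


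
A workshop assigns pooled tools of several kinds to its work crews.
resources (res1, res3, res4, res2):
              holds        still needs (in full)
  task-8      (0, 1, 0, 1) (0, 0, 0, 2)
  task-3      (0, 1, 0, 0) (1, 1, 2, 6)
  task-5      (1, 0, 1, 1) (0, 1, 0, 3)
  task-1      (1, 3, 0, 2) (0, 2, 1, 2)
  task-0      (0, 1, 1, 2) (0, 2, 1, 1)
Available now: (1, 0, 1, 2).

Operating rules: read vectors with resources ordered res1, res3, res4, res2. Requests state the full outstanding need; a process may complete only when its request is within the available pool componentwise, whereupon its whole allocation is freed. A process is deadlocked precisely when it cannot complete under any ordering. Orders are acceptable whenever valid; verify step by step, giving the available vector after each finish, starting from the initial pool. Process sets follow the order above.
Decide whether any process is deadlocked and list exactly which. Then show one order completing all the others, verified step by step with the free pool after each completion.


The deadlocked set is task-3, task-1 and task-0.
Key observation: after task-8, task-5 the pool peaks at (2, 1, 2, 4), and each blocked process is short somewhere: task-3 on res2; task-1 on res3; task-0 on res3.
One completion order for the rest: task-8, task-5. Check, step by step:
  pool = (1, 0, 1, 2)
  task-8 needs (0, 0, 0, 2) <= (1, 0, 1, 2) -> finishes; pool += (0, 1, 0, 1) = (1, 1, 1, 3)
  task-5 needs (0, 1, 0, 3) <= (1, 1, 1, 3) -> finishes; pool += (1, 0, 1, 1) = (2, 1, 2, 4)
The stuck group stays short no matter what:
  blocked: task-3 wants (1, 1, 2, 6), pool (2, 1, 2, 4) — not enough res2
  blocked: task-1 wants (0, 2, 1, 2), pool (2, 1, 2, 4) — not enough res3
  blocked: task-0 wants (0, 2, 1, 1), pool (2, 1, 2, 4) — not enough res3


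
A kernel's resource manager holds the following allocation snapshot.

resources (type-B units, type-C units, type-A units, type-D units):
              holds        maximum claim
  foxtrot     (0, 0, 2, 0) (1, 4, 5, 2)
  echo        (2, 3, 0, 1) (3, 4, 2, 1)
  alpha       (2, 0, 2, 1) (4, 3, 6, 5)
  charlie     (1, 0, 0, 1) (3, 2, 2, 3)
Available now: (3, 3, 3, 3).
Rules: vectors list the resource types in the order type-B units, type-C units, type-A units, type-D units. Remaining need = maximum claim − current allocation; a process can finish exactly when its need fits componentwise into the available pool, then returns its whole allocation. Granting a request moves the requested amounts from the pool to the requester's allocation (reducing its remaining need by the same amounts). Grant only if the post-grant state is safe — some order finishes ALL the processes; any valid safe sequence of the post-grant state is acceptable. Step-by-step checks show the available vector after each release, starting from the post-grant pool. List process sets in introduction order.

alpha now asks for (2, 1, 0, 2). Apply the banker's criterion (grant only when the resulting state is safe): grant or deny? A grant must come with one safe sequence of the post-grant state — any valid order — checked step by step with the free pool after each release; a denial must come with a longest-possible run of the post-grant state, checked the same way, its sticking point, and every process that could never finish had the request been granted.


GRANT: granting preserves safety; a valid post-grant sequence is echo, foxtrot, charlie, alpha.
Key observation: after the grant the pool drops to (1, 2, 3, 1), which still lets echo finish first and unwind the rest.
Verifying the post-grant state step by step:
  pool = (1, 2, 3, 1)
  echo needs (1, 1, 2, 0) <= (1, 2, 3, 1) -> finishes; pool += (2, 3, 0, 1) = (3, 5, 3, 2)
  foxtrot needs (1, 4, 3, 2) <= (3, 5, 3, 2) -> finishes; pool += (0, 0, 2, 0) = (3, 5, 5, 2)
  charlie needs (2, 2, 2, 2) <= (3, 5, 5, 2) -> finishes; pool += (1, 0, 0, 1) = (4, 5, 5, 3)
  alpha needs (0, 2, 4, 2) <= (4, 5, 5, 3) -> finishes; pool += (4, 1, 2, 3) = (8, 6, 7, 6)


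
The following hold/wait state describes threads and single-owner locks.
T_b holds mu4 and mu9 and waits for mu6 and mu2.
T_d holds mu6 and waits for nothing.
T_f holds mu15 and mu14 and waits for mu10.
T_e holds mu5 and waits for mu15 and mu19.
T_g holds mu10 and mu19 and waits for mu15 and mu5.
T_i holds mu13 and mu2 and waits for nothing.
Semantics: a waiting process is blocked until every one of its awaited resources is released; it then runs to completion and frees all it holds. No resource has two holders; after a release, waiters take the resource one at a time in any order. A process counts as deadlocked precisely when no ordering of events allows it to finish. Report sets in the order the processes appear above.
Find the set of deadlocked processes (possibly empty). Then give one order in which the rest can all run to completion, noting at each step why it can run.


The deadlocked set is T_f, T_e and T_g.
Key observation: the loop T_f -> T_g -> T_f blocks itself forever; T_e is caught in further circular waits.
One completion order for the rest: T_i, T_d, T_b.
Verifying each step:
  T_i: no waits; runs immediately, freeing mu13 and mu2
  T_d: no waits; runs immediately, freeing mu6
  run T_b (all its waits — mu6 and mu2 — are resolved); releases mu4 and mu9


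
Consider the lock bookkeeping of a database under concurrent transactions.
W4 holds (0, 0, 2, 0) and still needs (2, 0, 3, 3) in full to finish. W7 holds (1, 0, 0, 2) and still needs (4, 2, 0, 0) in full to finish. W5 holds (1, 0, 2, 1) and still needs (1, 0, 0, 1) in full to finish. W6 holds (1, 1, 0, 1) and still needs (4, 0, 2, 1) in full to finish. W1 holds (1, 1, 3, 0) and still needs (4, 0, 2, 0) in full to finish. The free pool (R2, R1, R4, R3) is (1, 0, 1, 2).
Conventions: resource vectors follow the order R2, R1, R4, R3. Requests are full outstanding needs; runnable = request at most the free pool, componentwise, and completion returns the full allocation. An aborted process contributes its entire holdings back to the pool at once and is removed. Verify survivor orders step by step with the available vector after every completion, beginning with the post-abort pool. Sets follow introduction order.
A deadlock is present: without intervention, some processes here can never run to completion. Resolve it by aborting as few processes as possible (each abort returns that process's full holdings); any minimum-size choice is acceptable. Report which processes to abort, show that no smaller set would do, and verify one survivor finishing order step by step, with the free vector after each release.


Minimum abort set: W6 and W1.
Key observation: no ordering could ever have run W7 before the abort of W6 and W1; with (2, 2, 3, 1) back in the pool it fits at step 3.
No one abort is enough; case by case: W4 alone leaves W7 blocked (short on R2 and R1); W7 alone leaves W6 blocked (short on R2); W5 alone leaves W7 blocked (short on R2 and R1); W6 alone leaves W7 blocked (short on R2 and R1); W1 alone leaves W7 blocked (short on R2 and R1).
One survivor order: W4, W5, W7. Step-by-step check (post-abort pool first):
  pool = (3, 2, 4, 3)
  run W4 (needs (2, 0, 3, 3), free (3, 2, 4, 3)); after release of (0, 0, 2, 0) the pool is (3, 2, 6, 3)
  run W5 (needs (1, 0, 0, 1), free (3, 2, 6, 3)); after release of (1, 0, 2, 1) the pool is (4, 2, 8, 4)
  run W7 (needs (4, 2, 0, 0), free (4, 2, 8, 4)); after release of (1, 0, 0, 2) the pool is (5, 2, 8, 6)
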